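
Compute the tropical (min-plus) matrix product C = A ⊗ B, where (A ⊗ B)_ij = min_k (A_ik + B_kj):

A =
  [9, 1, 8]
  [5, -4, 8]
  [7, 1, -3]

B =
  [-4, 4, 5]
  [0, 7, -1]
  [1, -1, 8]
A ⊗ B =
  [1, 7, 0]
  [-4, 3, -5]
  [-2, -4, 0]

Apply the min-plus product entry-by-entry:
  C[0][0] = min over k of (A[0][0] + B[0][0] = 9 + -4 = 5, A[0][1] + B[1][0] = 1 + 0 = 1, A[0][2] + B[2][0] = 8 + 1 = 9) = 1 (attained at k = 1)
  C[0][1] = min over k of (A[0][0] + B[0][1] = 9 + 4 = 13, A[0][1] + B[1][1] = 1 + 7 = 8, A[0][2] + B[2][1] = 8 + -1 = 7) = 7 (attained at k = 2)
  C[0][2] = min over k of (A[0][0] + B[0][2] = 9 + 5 = 14, A[0][1] + B[1][2] = 1 + -1 = 0, A[0][2] + B[2][2] = 8 + 8 = 16) = 0 (attained at k = 1)
  C[1][0] = min over k of (A[1][0] + B[0][0] = 5 + -4 = 1, A[1][1] + B[1][0] = -4 + 0 = -4, A[1][2] + B[2][0] = 8 + 1 = 9) = -4 (attained at k = 1)
  C[1][1] = min over k of (A[1][0] + B[0][1] = 5 + 4 = 9, A[1][1] + B[1][1] = -4 + 7 = 3, A[1][2] + B[2][1] = 8 + -1 = 7) = 3 (attained at k = 1)
  C[1][2] = min over k of (A[1][0] + B[0][2] = 5 + 5 = 10, A[1][1] + B[1][2] = -4 + -1 = -5, A[1][2] + B[2][2] = 8 + 8 = 16) = -5 (attained at k = 1)
  C[2][0] = min over k of (A[2][0] + B[0][0] = 7 + -4 = 3, A[2][1] + B[1][0] = 1 + 0 = 1, A[2][2] + B[2][0] = -3 + 1 = -2) = -2 (attained at k = 2)
  C[2][1] = min over k of (A[2][0] + B[0][1] = 7 + 4 = 11, A[2][1] + B[1][1] = 1 + 7 = 8, A[2][2] + B[2][1] = -3 + -1 = -4) = -4 (attained at k = 2)
  C[2][2] = min over k of (A[2][0] + B[0][2] = 7 + 5 = 12, A[2][1] + B[1][2] = 1 + -1 = 0, A[2][2] + B[2][2] = -3 + 8 = 5) = 0 (attained at k = 1)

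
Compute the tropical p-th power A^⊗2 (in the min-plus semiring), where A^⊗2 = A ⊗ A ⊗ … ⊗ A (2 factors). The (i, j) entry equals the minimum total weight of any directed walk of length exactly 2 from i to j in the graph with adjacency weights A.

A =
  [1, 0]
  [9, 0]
A^⊗2 =
  [2, 0]
  [9, 0]

Each entry (A^⊗2)_ij equals the minimum over all length-2 walks i = v_0 → v_1 → … → v_2 = j of Σ_t A[v_t][v_{t+1}]. For example, for (i, j) = (0, 1) we minimise over 2 possible intermediate vertex sequences; the minimum is 0, attained along the walk 0 → 1 → 1.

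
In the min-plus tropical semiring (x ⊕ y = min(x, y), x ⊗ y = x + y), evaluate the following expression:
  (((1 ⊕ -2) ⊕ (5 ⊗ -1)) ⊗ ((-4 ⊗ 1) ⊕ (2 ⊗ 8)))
(((1 ⊕ -2) ⊕ (5 ⊗ -1)) ⊗ ((-4 ⊗ 1) ⊕ (2 ⊗ 8))) = -5

Expand innermost to outermost. Recall ⊕ takes the minimum of its arguments and ⊗ takes their sum. Working out the expression (((1 ⊕ -2) ⊕ (5 ⊗ -1)) ⊗ ((-4 ⊗ 1) ⊕ (2 ⊗ 8))) gives -5.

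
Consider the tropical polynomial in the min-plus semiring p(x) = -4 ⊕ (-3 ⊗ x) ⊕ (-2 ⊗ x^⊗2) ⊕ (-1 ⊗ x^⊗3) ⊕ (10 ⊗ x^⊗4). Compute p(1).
p(1) = -4

A tropical monomial a ⊗ x^⊗i evaluates to a + i · x. Evaluating each term at x = 1:
  Term 0 contributes -4 + 0 · 1 = -4
  Term 1 contributes -3 + 1 · 1 = -2
  Term 2 contributes -2 + 2 · 1 = 0
  Term 3 contributes -1 + 3 · 1 = 2
  Term 4 contributes 10 + 4 · 1 = 14
p(1) = ⊕ of these = min[-4, -2, 0, 2, 14] = -4.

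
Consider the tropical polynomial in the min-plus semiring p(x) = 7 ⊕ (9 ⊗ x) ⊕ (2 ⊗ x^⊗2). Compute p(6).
p(6) = 7

A tropical monomial a ⊗ x^⊗i evaluates to a + i · x. Evaluating each term at x = 6:
  Term 0 contributes 7 + 0 · 6 = 7
  Term 1 contributes 9 + 1 · 6 = 15
  Term 2 contributes 2 + 2 · 6 = 14
p(6) = ⊕ of these = min[7, 15, 14] = 7.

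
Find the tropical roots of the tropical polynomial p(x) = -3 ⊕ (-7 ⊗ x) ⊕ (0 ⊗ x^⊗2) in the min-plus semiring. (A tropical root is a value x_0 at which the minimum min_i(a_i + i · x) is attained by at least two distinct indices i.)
Roots: {-7, 4}

Each tropical root is a break point of the lower envelope of the lines y = a_i + i · x (there are 3 lines, with slopes 0, 1, ..., 2). Only the lines that attain the minimum somewhere contribute to roots; other lines are dominated. Here the surviving (envelope) indices are i = 2, i = 1, i = 0.
Intersections between consecutive envelope lines give the roots: for adjacent envelope indices i < j the intersection is x = (a_i − a_j) / (j − i). Reading off the sorted break points: {-7, 4}.
Verification: at each break x_0, at least two indices attain the minimum of min_i(a_i + i · x_0).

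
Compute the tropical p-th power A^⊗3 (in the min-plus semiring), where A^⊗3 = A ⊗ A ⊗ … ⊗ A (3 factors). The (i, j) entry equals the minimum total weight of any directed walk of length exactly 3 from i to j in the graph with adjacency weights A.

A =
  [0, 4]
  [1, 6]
A^⊗3 =
  [0, 4]
  [1, 5]

Each entry (A^⊗3)_ij equals the minimum over all length-3 walks i = v_0 → v_1 → … → v_3 = j of Σ_t A[v_t][v_{t+1}]. For example, for (i, j) = (0, 1) we minimise over 4 possible intermediate vertex sequences; the minimum is 4, attained along the walk 0 → 0 → 0 → 1.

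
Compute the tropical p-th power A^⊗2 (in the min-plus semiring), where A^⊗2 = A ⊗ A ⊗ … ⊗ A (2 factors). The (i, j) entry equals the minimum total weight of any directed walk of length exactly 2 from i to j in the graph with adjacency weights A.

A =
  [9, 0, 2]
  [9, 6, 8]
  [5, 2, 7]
A^⊗2 =
  [7, 4, 8]
  [13, 9, 11]
  [11, 5, 7]

Each entry (A^⊗2)_ij equals the minimum over all length-2 walks i = v_0 → v_1 → … → v_2 = j of Σ_t A[v_t][v_{t+1}]. For example, for (i, j) = (0, 2) we minimise over 3 possible intermediate vertex sequences; the minimum is 8, attained along the walk 0 → 1 → 2.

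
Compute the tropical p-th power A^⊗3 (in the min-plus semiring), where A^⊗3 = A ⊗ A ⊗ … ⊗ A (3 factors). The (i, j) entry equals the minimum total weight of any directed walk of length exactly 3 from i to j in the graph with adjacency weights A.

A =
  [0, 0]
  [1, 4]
A^⊗3 =
  [0, 0]
  [1, 1]

Each entry (A^⊗3)_ij equals the minimum over all length-3 walks i = v_0 → v_1 → … → v_3 = j of Σ_t A[v_t][v_{t+1}]. For example, for (i, j) = (0, 1) we minimise over 4 possible intermediate vertex sequences; the minimum is 0, attained along the walk 0 → 0 → 0 → 1.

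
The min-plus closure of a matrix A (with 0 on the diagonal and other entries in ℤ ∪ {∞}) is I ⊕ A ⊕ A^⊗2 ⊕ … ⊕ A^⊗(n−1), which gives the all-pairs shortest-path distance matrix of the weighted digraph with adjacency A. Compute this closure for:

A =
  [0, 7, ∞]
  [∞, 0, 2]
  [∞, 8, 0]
Closure =
  [0, 7, 9]
  [∞, 0, 2]
  [∞, 8, 0]

This is the Floyd-Warshall all-pairs shortest-path computation. For each intermediate vertex k = 0, 1, …, 2, update dist[i][j] ← min(dist[i][j], dist[i][k] + dist[k][j]). The final matrix gives, for each (i, j), the minimum total weight of any directed path from i to j (possibly empty when i = j).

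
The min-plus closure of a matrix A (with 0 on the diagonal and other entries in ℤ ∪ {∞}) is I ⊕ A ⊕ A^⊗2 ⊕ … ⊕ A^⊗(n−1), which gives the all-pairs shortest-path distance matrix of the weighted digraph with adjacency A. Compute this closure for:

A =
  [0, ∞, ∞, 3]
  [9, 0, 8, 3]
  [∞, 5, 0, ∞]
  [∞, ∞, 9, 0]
Closure =
  [0, 17, 12, 3]
  [9, 0, 8, 3]
  [14, 5, 0, 8]
  [23, 14, 9, 0]

This is the Floyd-Warshall all-pairs shortest-path computation. For each intermediate vertex k = 0, 1, …, 3, update dist[i][j] ← min(dist[i][j], dist[i][k] + dist[k][j]). The final matrix gives, for each (i, j), the minimum total weight of any directed path from i to j (possibly empty when i = j).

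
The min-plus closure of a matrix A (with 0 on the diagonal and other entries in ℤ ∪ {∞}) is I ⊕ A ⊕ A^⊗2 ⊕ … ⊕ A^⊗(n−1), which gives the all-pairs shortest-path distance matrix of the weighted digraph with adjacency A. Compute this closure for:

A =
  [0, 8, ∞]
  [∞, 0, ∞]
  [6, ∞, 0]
Closure =
  [0, 8, ∞]
  [∞, 0, ∞]
  [6, 14, 0]

This is the Floyd-Warshall all-pairs shortest-path computation. For each intermediate vertex k = 0, 1, …, 2, update dist[i][j] ← min(dist[i][j], dist[i][k] + dist[k][j]). The final matrix gives, for each (i, j), the minimum total weight of any directed path from i to j (possibly empty when i = j).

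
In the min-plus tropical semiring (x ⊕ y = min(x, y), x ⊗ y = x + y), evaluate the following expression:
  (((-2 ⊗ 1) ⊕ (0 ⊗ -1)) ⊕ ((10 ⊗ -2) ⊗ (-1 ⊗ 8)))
(((-2 ⊗ 1) ⊕ (0 ⊗ -1)) ⊕ ((10 ⊗ -2) ⊗ (-1 ⊗ 8))) = -1

Expand innermost to outermost. Recall ⊕ takes the minimum of its arguments and ⊗ takes their sum. Working out the expression (((-2 ⊗ 1) ⊕ (0 ⊗ -1)) ⊕ ((10 ⊗ -2) ⊗ (-1 ⊗ 8))) gives -1.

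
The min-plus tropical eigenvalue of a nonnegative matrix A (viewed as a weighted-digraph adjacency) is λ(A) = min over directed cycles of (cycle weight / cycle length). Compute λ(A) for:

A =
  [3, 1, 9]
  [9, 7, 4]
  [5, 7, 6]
λ(A) = 3

Enumerate directed cycles and compute their means (weight / length). Sample:
  cycle 0 → 0: weight = 3, length = 1, mean = 3/1 ≈ 3.000
  cycle 1 → 1: weight = 7, length = 1, mean = 7/1 ≈ 7.000
  cycle 2 → 2: weight = 6, length = 1, mean = 6/1 ≈ 6.000
  cycle 0 → 1 → 0: weight = 10, length = 2, mean = 10/2 ≈ 5.000
  cycle 0 → 2 → 0: weight = 14, length = 2, mean = 14/2 ≈ 7.000
  cycle 1 → 0 → 1: weight = 10, length = 2, mean = 10/2 ≈ 5.000
Minimum mean = 3.000, attained e.g. along the cycle 0 → 0 with weight 3 and length 1. So λ(A) = 3/1 = 3.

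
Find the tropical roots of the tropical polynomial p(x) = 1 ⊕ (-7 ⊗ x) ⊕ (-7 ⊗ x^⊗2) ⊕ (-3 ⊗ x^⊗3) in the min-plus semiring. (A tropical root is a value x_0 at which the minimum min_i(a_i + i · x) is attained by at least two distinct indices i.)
Roots: {-4, 0, 8}

Each tropical root is a break point of the lower envelope of the lines y = a_i + i · x (there are 4 lines, with slopes 0, 1, ..., 3). Only the lines that attain the minimum somewhere contribute to roots; other lines are dominated. Here the surviving (envelope) indices are i = 3, i = 2, i = 1, i = 0.
Intersections between consecutive envelope lines give the roots: for adjacent envelope indices i < j the intersection is x = (a_i − a_j) / (j − i). Reading off the sorted break points: {-4, 0, 8}.
Verification: at each break x_0, at least two indices attain the minimum of min_i(a_i + i · x_0).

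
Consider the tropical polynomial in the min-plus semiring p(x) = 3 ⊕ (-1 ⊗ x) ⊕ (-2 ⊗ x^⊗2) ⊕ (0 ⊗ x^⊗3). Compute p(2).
p(2) = 1

A tropical monomial a ⊗ x^⊗i evaluates to a + i · x. Evaluating each term at x = 2:
  Term 0 contributes 3 + 0 · 2 = 3
  Term 1 contributes -1 + 1 · 2 = 1
  Term 2 contributes -2 + 2 · 2 = 2
  Term 3 contributes 0 + 3 · 2 = 6
p(2) = ⊕ of these = min[3, 1, 2, 6] = 1.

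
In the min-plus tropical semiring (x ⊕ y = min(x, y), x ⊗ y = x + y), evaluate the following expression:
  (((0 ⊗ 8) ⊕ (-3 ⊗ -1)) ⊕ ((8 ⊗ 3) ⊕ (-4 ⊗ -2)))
(((0 ⊗ 8) ⊕ (-3 ⊗ -1)) ⊕ ((8 ⊗ 3) ⊕ (-4 ⊗ -2))) = -6

Expand innermost to outermost. Recall ⊕ takes the minimum of its arguments and ⊗ takes their sum. Working out the expression (((0 ⊗ 8) ⊕ (-3 ⊗ -1)) ⊕ ((8 ⊗ 3) ⊕ (-4 ⊗ -2))) gives -6.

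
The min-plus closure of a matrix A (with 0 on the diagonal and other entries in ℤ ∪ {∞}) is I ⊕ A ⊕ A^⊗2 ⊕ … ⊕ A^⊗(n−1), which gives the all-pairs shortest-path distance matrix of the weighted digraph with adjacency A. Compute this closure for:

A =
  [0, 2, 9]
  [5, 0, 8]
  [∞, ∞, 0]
Closure =
  [0, 2, 9]
  [5, 0, 8]
  [∞, ∞, 0]

This is the Floyd-Warshall all-pairs shortest-path computation. For each intermediate vertex k = 0, 1, …, 2, update dist[i][j] ← min(dist[i][j], dist[i][k] + dist[k][j]). The final matrix gives, for each (i, j), the minimum total weight of any directed path from i to j (possibly empty when i = j).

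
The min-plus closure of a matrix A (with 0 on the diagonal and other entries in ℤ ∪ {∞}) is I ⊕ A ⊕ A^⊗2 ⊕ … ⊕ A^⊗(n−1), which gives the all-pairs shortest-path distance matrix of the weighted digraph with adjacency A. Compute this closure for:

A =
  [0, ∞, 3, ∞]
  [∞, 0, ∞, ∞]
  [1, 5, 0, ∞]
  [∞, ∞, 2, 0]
Closure =
  [0, 8, 3, ∞]
  [∞, 0, ∞, ∞]
  [1, 5, 0, ∞]
  [3, 7, 2, 0]

This is the Floyd-Warshall all-pairs shortest-path computation. For each intermediate vertex k = 0, 1, …, 3, update dist[i][j] ← min(dist[i][j], dist[i][k] + dist[k][j]). The final matrix gives, for each (i, j), the minimum total weight of any directed path from i to j (possibly empty when i = j).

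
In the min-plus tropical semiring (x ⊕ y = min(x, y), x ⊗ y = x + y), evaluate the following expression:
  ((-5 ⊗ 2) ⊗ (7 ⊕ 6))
((-5 ⊗ 2) ⊗ (7 ⊕ 6)) = 3

Expand innermost to outermost. Recall ⊕ takes the minimum of its arguments and ⊗ takes their sum. Working out the expression ((-5 ⊗ 2) ⊗ (7 ⊕ 6)) gives 3.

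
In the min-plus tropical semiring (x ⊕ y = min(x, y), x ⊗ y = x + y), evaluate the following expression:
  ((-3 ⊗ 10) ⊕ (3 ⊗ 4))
((-3 ⊗ 10) ⊕ (3 ⊗ 4)) = 7

Expand innermost to outermost. Recall ⊕ takes the minimum of its arguments and ⊗ takes their sum. Working out the expression ((-3 ⊗ 10) ⊕ (3 ⊗ 4)) gives 7.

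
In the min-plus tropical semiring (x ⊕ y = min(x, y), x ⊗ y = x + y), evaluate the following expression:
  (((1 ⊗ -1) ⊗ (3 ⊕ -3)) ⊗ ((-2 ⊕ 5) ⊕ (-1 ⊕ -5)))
(((1 ⊗ -1) ⊗ (3 ⊕ -3)) ⊗ ((-2 ⊕ 5) ⊕ (-1 ⊕ -5))) = -8

Expand innermost to outermost. Recall ⊕ takes the minimum of its arguments and ⊗ takes their sum. Working out the expression (((1 ⊗ -1) ⊗ (3 ⊕ -3)) ⊗ ((-2 ⊕ 5) ⊕ (-1 ⊕ -5))) gives -8.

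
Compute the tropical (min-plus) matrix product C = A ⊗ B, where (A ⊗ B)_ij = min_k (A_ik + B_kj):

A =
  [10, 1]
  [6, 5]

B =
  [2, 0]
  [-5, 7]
A ⊗ B =
  [-4, 8]
  [0, 6]

Apply the min-plus product entry-by-entry:
  C[0][0] = min over k of (A[0][0] + B[0][0] = 10 + 2 = 12, A[0][1] + B[1][0] = 1 + -5 = -4) = -4 (attained at k = 1)
  C[0][1] = min over k of (A[0][0] + B[0][1] = 10 + 0 = 10, A[0][1] + B[1][1] = 1 + 7 = 8) = 8 (attained at k = 1)
  C[1][0] = min over k of (A[1][0] + B[0][0] = 6 + 2 = 8, A[1][1] + B[1][0] = 5 + -5 = 0) = 0 (attained at k = 1)
  C[1][1] = min over k of (A[1][0] + B[0][1] = 6 + 0 = 6, A[1][1] + B[1][1] = 5 + 7 = 12) = 6 (attained at k = 0)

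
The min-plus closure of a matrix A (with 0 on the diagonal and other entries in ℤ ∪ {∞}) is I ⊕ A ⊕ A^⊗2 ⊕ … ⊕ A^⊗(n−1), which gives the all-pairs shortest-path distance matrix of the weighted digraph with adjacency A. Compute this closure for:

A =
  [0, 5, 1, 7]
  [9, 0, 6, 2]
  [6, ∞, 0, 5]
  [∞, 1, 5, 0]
Closure =
  [0, 5, 1, 6]
  [9, 0, 6, 2]
  [6, 6, 0, 5]
  [10, 1, 5, 0]

This is the Floyd-Warshall all-pairs shortest-path computation. For each intermediate vertex k = 0, 1, …, 3, update dist[i][j] ← min(dist[i][j], dist[i][k] + dist[k][j]). The final matrix gives, for each (i, j), the minimum total weight of any directed path from i to j (possibly empty when i = j).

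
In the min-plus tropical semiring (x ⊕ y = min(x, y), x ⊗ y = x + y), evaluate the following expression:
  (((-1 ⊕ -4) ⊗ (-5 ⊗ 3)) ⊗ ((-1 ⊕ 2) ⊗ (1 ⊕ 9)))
(((-1 ⊕ -4) ⊗ (-5 ⊗ 3)) ⊗ ((-1 ⊕ 2) ⊗ (1 ⊕ 9))) = -6

Expand innermost to outermost. Recall ⊕ takes the minimum of its arguments and ⊗ takes their sum. Working out the expression (((-1 ⊕ -4) ⊗ (-5 ⊗ 3)) ⊗ ((-1 ⊕ 2) ⊗ (1 ⊕ 9))) gives -6.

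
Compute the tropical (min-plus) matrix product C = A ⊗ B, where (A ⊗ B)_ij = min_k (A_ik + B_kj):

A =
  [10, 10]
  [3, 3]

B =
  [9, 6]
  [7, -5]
A ⊗ B =
  [17, 5]
  [10, -2]

Apply the min-plus product entry-by-entry:
  C[0][0] = min over k of (A[0][0] + B[0][0] = 10 + 9 = 19, A[0][1] + B[1][0] = 10 + 7 = 17) = 17 (attained at k = 1)
  C[0][1] = min over k of (A[0][0] + B[0][1] = 10 + 6 = 16, A[0][1] + B[1][1] = 10 + -5 = 5) = 5 (attained at k = 1)
  C[1][0] = min over k of (A[1][0] + B[0][0] = 3 + 9 = 12, A[1][1] + B[1][0] = 3 + 7 = 10) = 10 (attained at k = 1)
  C[1][1] = min over k of (A[1][0] + B[0][1] = 3 + 6 = 9, A[1][1] + B[1][1] = 3 + -5 = -2) = -2 (attained at k = 1)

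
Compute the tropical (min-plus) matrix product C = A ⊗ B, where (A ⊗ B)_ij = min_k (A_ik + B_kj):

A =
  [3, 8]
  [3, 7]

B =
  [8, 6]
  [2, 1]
A ⊗ B =
  [10, 9]
  [9, 8]

Apply the min-plus product entry-by-entry:
  C[0][0] = min over k of (A[0][0] + B[0][0] = 3 + 8 = 11, A[0][1] + B[1][0] = 8 + 2 = 10) = 10 (attained at k = 1)
  C[0][1] = min over k of (A[0][0] + B[0][1] = 3 + 6 = 9, A[0][1] + B[1][1] = 8 + 1 = 9) = 9 (attained at k = 0)
  C[1][0] = min over k of (A[1][0] + B[0][0] = 3 + 8 = 11, A[1][1] + B[1][0] = 7 + 2 = 9) = 9 (attained at k = 1)
  C[1][1] = min over k of (A[1][0] + B[0][1] = 3 + 6 = 9, A[1][1] + B[1][1] = 7 + 1 = 8) = 8 (attained at k = 1)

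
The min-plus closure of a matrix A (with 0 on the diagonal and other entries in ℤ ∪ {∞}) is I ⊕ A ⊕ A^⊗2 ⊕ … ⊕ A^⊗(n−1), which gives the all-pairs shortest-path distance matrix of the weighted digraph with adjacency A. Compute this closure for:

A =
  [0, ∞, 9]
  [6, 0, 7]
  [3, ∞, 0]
Closure =
  [0, ∞, 9]
  [6, 0, 7]
  [3, ∞, 0]

This is the Floyd-Warshall all-pairs shortest-path computation. For each intermediate vertex k = 0, 1, …, 2, update dist[i][j] ← min(dist[i][j], dist[i][k] + dist[k][j]). The final matrix gives, for each (i, j), the minimum total weight of any directed path from i to j (possibly empty when i = j).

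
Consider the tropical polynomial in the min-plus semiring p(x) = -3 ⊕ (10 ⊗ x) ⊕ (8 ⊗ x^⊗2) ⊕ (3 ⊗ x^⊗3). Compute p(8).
p(8) = -3

A tropical monomial a ⊗ x^⊗i evaluates to a + i · x. Evaluating each term at x = 8:
  Term 0 contributes -3 + 0 · 8 = -3
  Term 1 contributes 10 + 1 · 8 = 18
  Term 2 contributes 8 + 2 · 8 = 24
  Term 3 contributes 3 + 3 · 8 = 27
p(8) = ⊕ of these = min[-3, 18, 24, 27] = -3.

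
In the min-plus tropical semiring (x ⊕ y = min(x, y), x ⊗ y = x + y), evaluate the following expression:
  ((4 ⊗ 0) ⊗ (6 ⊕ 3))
((4 ⊗ 0) ⊗ (6 ⊕ 3)) = 7

Expand innermost to outermost. Recall ⊕ takes the minimum of its arguments and ⊗ takes their sum. Working out the expression ((4 ⊗ 0) ⊗ (6 ⊕ 3)) gives 7.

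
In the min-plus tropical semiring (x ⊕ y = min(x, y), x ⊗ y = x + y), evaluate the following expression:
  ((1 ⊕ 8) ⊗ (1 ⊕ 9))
((1 ⊕ 8) ⊗ (1 ⊕ 9)) = 2

Expand innermost to outermost. Recall ⊕ takes the minimum of its arguments and ⊗ takes their sum. Working out the expression ((1 ⊕ 8) ⊗ (1 ⊕ 9)) gives 2.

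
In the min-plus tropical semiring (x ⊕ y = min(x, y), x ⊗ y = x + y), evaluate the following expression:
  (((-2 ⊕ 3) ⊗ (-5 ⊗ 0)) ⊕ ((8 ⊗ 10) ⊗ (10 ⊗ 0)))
(((-2 ⊕ 3) ⊗ (-5 ⊗ 0)) ⊕ ((8 ⊗ 10) ⊗ (10 ⊗ 0))) = -7

Expand innermost to outermost. Recall ⊕ takes the minimum of its arguments and ⊗ takes their sum. Working out the expression (((-2 ⊕ 3) ⊗ (-5 ⊗ 0)) ⊕ ((8 ⊗ 10) ⊗ (10 ⊗ 0))) gives -7.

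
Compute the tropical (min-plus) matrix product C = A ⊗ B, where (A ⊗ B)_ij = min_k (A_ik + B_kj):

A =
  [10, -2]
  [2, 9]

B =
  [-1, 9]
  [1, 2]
A ⊗ B =
  [-1, 0]
  [1, 11]

Apply the min-plus product entry-by-entry:
  C[0][0] = min over k of (A[0][0] + B[0][0] = 10 + -1 = 9, A[0][1] + B[1][0] = -2 + 1 = -1) = -1 (attained at k = 1)
  C[0][1] = min over k of (A[0][0] + B[0][1] = 10 + 9 = 19, A[0][1] + B[1][1] = -2 + 2 = 0) = 0 (attained at k = 1)
  C[1][0] = min over k of (A[1][0] + B[0][0] = 2 + -1 = 1, A[1][1] + B[1][0] = 9 + 1 = 10) = 1 (attained at k = 0)
  C[1][1] = min over k of (A[1][0] + B[0][1] = 2 + 9 = 11, A[1][1] + B[1][1] = 9 + 2 = 11) = 11 (attained at k = 0)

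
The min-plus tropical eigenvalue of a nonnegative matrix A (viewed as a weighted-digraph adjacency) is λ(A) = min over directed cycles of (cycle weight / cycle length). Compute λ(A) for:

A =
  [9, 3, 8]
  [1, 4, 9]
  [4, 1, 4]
λ(A) = 2

Enumerate directed cycles and compute their means (weight / length). Sample:
  cycle 0 → 0: weight = 9, length = 1, mean = 9/1 ≈ 9.000
  cycle 1 → 1: weight = 4, length = 1, mean = 4/1 ≈ 4.000
  cycle 2 → 2: weight = 4, length = 1, mean = 4/1 ≈ 4.000
  cycle 0 → 1 → 0: weight = 4, length = 2, mean = 4/2 ≈ 2.000
  cycle 0 → 2 → 0: weight = 12, length = 2, mean = 12/2 ≈ 6.000
  cycle 1 → 0 → 1: weight = 4, length = 2, mean = 4/2 ≈ 2.000
Minimum mean = 2.000, attained e.g. along the cycle 0 → 1 → 0 with weight 4 and length 2. So λ(A) = 4/2 = 2.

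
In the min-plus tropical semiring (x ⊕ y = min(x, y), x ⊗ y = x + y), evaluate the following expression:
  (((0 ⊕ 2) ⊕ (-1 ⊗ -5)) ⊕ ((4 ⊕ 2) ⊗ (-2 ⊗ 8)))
(((0 ⊕ 2) ⊕ (-1 ⊗ -5)) ⊕ ((4 ⊕ 2) ⊗ (-2 ⊗ 8))) = -6

Expand innermost to outermost. Recall ⊕ takes the minimum of its arguments and ⊗ takes their sum. Working out the expression (((0 ⊕ 2) ⊕ (-1 ⊗ -5)) ⊕ ((4 ⊕ 2) ⊗ (-2 ⊗ 8))) gives -6.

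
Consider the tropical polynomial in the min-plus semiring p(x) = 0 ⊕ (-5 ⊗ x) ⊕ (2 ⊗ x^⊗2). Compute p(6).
p(6) = 0

A tropical monomial a ⊗ x^⊗i evaluates to a + i · x. Evaluating each term at x = 6:
  Term 0 contributes 0 + 0 · 6 = 0
  Term 1 contributes -5 + 1 · 6 = 1
  Term 2 contributes 2 + 2 · 6 = 14
p(6) = ⊕ of these = min[0, 1, 14] = 0.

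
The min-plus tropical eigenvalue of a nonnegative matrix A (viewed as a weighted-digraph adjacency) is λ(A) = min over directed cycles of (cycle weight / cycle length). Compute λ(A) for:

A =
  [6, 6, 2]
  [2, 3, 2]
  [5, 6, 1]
λ(A) = 1

Enumerate directed cycles and compute their means (weight / length). Sample:
  cycle 0 → 0: weight = 6, length = 1, mean = 6/1 ≈ 6.000
  cycle 1 → 1: weight = 3, length = 1, mean = 3/1 ≈ 3.000
  cycle 2 → 2: weight = 1, length = 1, mean = 1/1 ≈ 1.000
  cycle 0 → 1 → 0: weight = 8, length = 2, mean = 8/2 ≈ 4.000
  cycle 0 → 2 → 0: weight = 7, length = 2, mean = 7/2 ≈ 3.500
  cycle 1 → 0 → 1: weight = 8, length = 2, mean = 8/2 ≈ 4.000
Minimum mean = 1.000, attained e.g. along the cycle 2 → 2 with weight 1 and length 1. So λ(A) = 1/1 = 1.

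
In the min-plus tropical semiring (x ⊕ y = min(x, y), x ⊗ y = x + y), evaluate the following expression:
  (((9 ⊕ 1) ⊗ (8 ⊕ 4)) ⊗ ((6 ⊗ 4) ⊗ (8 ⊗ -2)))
(((9 ⊕ 1) ⊗ (8 ⊕ 4)) ⊗ ((6 ⊗ 4) ⊗ (8 ⊗ -2))) = 21

Expand innermost to outermost. Recall ⊕ takes the minimum of its arguments and ⊗ takes their sum. Working out the expression (((9 ⊕ 1) ⊗ (8 ⊕ 4)) ⊗ ((6 ⊗ 4) ⊗ (8 ⊗ -2))) gives 21.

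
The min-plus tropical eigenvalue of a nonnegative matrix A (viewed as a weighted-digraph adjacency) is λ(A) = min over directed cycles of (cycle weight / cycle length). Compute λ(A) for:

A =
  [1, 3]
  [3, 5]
λ(A) = 1

Enumerate directed cycles and compute their means (weight / length). Sample:
  cycle 0 → 0: weight = 1, length = 1, mean = 1/1 ≈ 1.000
  cycle 1 → 1: weight = 5, length = 1, mean = 5/1 ≈ 5.000
  cycle 0 → 1 → 0: weight = 6, length = 2, mean = 6/2 ≈ 3.000
  cycle 1 → 0 → 1: weight = 6, length = 2, mean = 6/2 ≈ 3.000
Minimum mean = 1.000, attained e.g. along the cycle 0 → 0 with weight 1 and length 1. So λ(A) = 1/1 = 1.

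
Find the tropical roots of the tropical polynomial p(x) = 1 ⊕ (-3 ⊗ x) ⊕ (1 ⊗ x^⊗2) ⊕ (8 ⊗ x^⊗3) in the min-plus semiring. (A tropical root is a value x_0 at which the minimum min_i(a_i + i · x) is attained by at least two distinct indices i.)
Roots: {-7, -4, 4}

Each tropical root is a break point of the lower envelope of the lines y = a_i + i · x (there are 4 lines, with slopes 0, 1, ..., 3). Only the lines that attain the minimum somewhere contribute to roots; other lines are dominated. Here the surviving (envelope) indices are i = 3, i = 2, i = 1, i = 0.
Intersections between consecutive envelope lines give the roots: for adjacent envelope indices i < j the intersection is x = (a_i − a_j) / (j − i). Reading off the sorted break points: {-7, -4, 4}.
Verification: at each break x_0, at least two indices attain the minimum of min_i(a_i + i · x_0).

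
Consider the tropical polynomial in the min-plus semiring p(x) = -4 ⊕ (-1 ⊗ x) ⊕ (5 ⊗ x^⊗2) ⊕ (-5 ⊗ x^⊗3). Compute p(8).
p(8) = -4

A tropical monomial a ⊗ x^⊗i evaluates to a + i · x. Evaluating each term at x = 8:
  Term 0 contributes -4 + 0 · 8 = -4
  Term 1 contributes -1 + 1 · 8 = 7
  Term 2 contributes 5 + 2 · 8 = 21
  Term 3 contributes -5 + 3 · 8 = 19
p(8) = ⊕ of these = min[-4, 7, 21, 19] = -4.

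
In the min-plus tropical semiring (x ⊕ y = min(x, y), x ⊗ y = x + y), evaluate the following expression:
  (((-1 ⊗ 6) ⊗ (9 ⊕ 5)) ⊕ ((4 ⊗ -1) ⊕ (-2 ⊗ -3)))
(((-1 ⊗ 6) ⊗ (9 ⊕ 5)) ⊕ ((4 ⊗ -1) ⊕ (-2 ⊗ -3))) = -5

Expand innermost to outermost. Recall ⊕ takes the minimum of its arguments and ⊗ takes their sum. Working out the expression (((-1 ⊗ 6) ⊗ (9 ⊕ 5)) ⊕ ((4 ⊗ -1) ⊕ (-2 ⊗ -3))) gives -5.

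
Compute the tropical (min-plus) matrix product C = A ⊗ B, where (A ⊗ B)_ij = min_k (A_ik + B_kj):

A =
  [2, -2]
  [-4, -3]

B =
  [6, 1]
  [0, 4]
A ⊗ B =
  [-2, 2]
  [-3, -3]

Apply the min-plus product entry-by-entry:
  C[0][0] = min over k of (A[0][0] + B[0][0] = 2 + 6 = 8, A[0][1] + B[1][0] = -2 + 0 = -2) = -2 (attained at k = 1)
  C[0][1] = min over k of (A[0][0] + B[0][1] = 2 + 1 = 3, A[0][1] + B[1][1] = -2 + 4 = 2) = 2 (attained at k = 1)
  C[1][0] = min over k of (A[1][0] + B[0][0] = -4 + 6 = 2, A[1][1] + B[1][0] = -3 + 0 = -3) = -3 (attained at k = 1)
  C[1][1] = min over k of (A[1][0] + B[0][1] = -4 + 1 = -3, A[1][1] + B[1][1] = -3 + 4 = 1) = -3 (attained at k = 0)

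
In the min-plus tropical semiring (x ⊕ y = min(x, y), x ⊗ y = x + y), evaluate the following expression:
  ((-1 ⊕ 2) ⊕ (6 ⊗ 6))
((-1 ⊕ 2) ⊕ (6 ⊗ 6)) = -1

Expand innermost to outermost. Recall ⊕ takes the minimum of its arguments and ⊗ takes their sum. Working out the expression ((-1 ⊕ 2) ⊕ (6 ⊗ 6)) gives -1.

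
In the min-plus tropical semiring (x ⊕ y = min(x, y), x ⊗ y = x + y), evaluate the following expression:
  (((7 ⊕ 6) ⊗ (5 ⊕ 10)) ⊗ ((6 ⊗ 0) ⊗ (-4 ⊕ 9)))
(((7 ⊕ 6) ⊗ (5 ⊕ 10)) ⊗ ((6 ⊗ 0) ⊗ (-4 ⊕ 9))) = 13

Expand innermost to outermost. Recall ⊕ takes the minimum of its arguments and ⊗ takes their sum. Working out the expression (((7 ⊕ 6) ⊗ (5 ⊕ 10)) ⊗ ((6 ⊗ 0) ⊗ (-4 ⊕ 9))) gives 13.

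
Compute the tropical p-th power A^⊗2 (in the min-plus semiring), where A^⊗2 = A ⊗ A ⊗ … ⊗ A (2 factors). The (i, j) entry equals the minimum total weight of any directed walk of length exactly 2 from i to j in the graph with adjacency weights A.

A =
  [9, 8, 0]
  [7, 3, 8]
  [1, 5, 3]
A^⊗2 =
  [1, 5, 3]
  [9, 6, 7]
  [4, 8, 1]

Each entry (A^⊗2)_ij equals the minimum over all length-2 walks i = v_0 → v_1 → … → v_2 = j of Σ_t A[v_t][v_{t+1}]. For example, for (i, j) = (0, 2) we minimise over 3 possible intermediate vertex sequences; the minimum is 3, attained along the walk 0 → 2 → 2.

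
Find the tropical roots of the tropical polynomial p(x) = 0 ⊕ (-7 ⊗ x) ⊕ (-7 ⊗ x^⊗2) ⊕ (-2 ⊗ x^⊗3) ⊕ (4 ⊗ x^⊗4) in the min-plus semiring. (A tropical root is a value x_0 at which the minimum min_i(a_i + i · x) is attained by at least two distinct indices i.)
Roots: {-6, -5, 0, 7}

Each tropical root is a break point of the lower envelope of the lines y = a_i + i · x (there are 5 lines, with slopes 0, 1, ..., 4). Only the lines that attain the minimum somewhere contribute to roots; other lines are dominated. Here the surviving (envelope) indices are i = 4, i = 3, i = 2, i = 1, i = 0.
Intersections between consecutive envelope lines give the roots: for adjacent envelope indices i < j the intersection is x = (a_i − a_j) / (j − i). Reading off the sorted break points: {-6, -5, 0, 7}.
Verification: at each break x_0, at least two indices attain the minimum of min_i(a_i + i · x_0).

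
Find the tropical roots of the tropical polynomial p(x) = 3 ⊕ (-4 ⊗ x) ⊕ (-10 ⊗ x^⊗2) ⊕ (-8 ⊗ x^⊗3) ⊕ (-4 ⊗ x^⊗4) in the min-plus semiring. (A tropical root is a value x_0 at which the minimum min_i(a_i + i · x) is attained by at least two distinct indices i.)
Roots: {-4, -2, 6, 7}

Each tropical root is a break point of the lower envelope of the lines y = a_i + i · x (there are 5 lines, with slopes 0, 1, ..., 4). Only the lines that attain the minimum somewhere contribute to roots; other lines are dominated. Here the surviving (envelope) indices are i = 4, i = 3, i = 2, i = 1, i = 0.
Intersections between consecutive envelope lines give the roots: for adjacent envelope indices i < j the intersection is x = (a_i − a_j) / (j − i). Reading off the sorted break points: {-4, -2, 6, 7}.
Verification: at each break x_0, at least two indices attain the minimum of min_i(a_i + i · x_0).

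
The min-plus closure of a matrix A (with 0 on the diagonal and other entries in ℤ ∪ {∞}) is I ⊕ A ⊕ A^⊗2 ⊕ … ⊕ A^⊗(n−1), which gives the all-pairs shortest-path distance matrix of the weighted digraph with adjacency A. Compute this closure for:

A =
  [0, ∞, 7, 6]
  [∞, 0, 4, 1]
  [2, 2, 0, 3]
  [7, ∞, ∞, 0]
Closure =
  [0, 9, 7, 6]
  [6, 0, 4, 1]
  [2, 2, 0, 3]
  [7, 16, 14, 0]

This is the Floyd-Warshall all-pairs shortest-path computation. For each intermediate vertex k = 0, 1, …, 3, update dist[i][j] ← min(dist[i][j], dist[i][k] + dist[k][j]). The final matrix gives, for each (i, j), the minimum total weight of any directed path from i to j (possibly empty when i = j).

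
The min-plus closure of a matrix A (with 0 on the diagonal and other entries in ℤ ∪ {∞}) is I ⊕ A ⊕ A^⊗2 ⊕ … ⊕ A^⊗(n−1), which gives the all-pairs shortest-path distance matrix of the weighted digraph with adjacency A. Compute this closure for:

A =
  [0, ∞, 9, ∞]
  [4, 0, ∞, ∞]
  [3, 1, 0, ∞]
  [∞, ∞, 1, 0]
Closure =
  [0, 10, 9, ∞]
  [4, 0, 13, ∞]
  [3, 1, 0, ∞]
  [4, 2, 1, 0]

This is the Floyd-Warshall all-pairs shortest-path computation. For each intermediate vertex k = 0, 1, …, 3, update dist[i][j] ← min(dist[i][j], dist[i][k] + dist[k][j]). The final matrix gives, for each (i, j), the minimum total weight of any directed path from i to j (possibly empty when i = j).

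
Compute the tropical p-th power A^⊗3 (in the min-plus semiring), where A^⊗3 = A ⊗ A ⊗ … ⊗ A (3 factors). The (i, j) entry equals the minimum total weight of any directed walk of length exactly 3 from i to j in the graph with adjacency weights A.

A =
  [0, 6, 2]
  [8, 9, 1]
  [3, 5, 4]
A^⊗3 =
  [0, 6, 2]
  [4, 10, 6]
  [3, 9, 5]

Each entry (A^⊗3)_ij equals the minimum over all length-3 walks i = v_0 → v_1 → … → v_3 = j of Σ_t A[v_t][v_{t+1}]. For example, for (i, j) = (0, 2) we minimise over 9 possible intermediate vertex sequences; the minimum is 2, attained along the walk 0 → 0 → 0 → 2.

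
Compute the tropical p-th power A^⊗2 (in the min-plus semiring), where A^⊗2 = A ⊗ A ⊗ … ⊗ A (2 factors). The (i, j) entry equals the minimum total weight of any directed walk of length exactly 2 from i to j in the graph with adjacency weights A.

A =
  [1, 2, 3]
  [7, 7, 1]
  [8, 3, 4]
A^⊗2 =
  [2, 3, 3]
  [8, 4, 5]
  [9, 7, 4]

Each entry (A^⊗2)_ij equals the minimum over all length-2 walks i = v_0 → v_1 → … → v_2 = j of Σ_t A[v_t][v_{t+1}]. For example, for (i, j) = (0, 2) we minimise over 3 possible intermediate vertex sequences; the minimum is 3, attained along the walk 0 → 1 → 2.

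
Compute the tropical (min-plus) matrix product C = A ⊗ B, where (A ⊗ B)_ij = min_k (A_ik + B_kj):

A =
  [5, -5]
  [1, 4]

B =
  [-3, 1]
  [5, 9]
A ⊗ B =
  [0, 4]
  [-2, 2]

Apply the min-plus product entry-by-entry:
  C[0][0] = min over k of (A[0][0] + B[0][0] = 5 + -3 = 2, A[0][1] + B[1][0] = -5 + 5 = 0) = 0 (attained at k = 1)
  C[0][1] = min over k of (A[0][0] + B[0][1] = 5 + 1 = 6, A[0][1] + B[1][1] = -5 + 9 = 4) = 4 (attained at k = 1)
  C[1][0] = min over k of (A[1][0] + B[0][0] = 1 + -3 = -2, A[1][1] + B[1][0] = 4 + 5 = 9) = -2 (attained at k = 0)
  C[1][1] = min over k of (A[1][0] + B[0][1] = 1 + 1 = 2, A[1][1] + B[1][1] = 4 + 9 = 13) = 2 (attained at k = 0)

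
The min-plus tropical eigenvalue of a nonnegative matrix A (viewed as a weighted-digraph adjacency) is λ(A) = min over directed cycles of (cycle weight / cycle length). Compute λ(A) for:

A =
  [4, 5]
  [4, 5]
λ(A) = 4

Enumerate directed cycles and compute their means (weight / length). Sample:
  cycle 0 → 0: weight = 4, length = 1, mean = 4/1 ≈ 4.000
  cycle 1 → 1: weight = 5, length = 1, mean = 5/1 ≈ 5.000
  cycle 0 → 1 → 0: weight = 9, length = 2, mean = 9/2 ≈ 4.500
  cycle 1 → 0 → 1: weight = 9, length = 2, mean = 9/2 ≈ 4.500
Minimum mean = 4.000, attained e.g. along the cycle 0 → 0 with weight 4 and length 1. So λ(A) = 4/1 = 4.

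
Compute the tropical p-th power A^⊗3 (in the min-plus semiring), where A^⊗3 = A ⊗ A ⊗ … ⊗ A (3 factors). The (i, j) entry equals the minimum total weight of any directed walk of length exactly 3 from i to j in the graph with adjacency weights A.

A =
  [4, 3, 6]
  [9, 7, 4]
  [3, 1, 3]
A^⊗3 =
  [10, 8, 10]
  [10, 8, 9]
  [8, 6, 8]

Each entry (A^⊗3)_ij equals the minimum over all length-3 walks i = v_0 → v_1 → … → v_3 = j of Σ_t A[v_t][v_{t+1}]. For example, for (i, j) = (0, 2) we minimise over 9 possible intermediate vertex sequences; the minimum is 10, attained along the walk 0 → 1 → 2 → 2.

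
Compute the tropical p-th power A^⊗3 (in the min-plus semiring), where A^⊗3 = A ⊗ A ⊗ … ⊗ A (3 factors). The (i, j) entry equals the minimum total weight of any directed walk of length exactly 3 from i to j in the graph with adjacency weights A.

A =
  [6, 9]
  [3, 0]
A^⊗3 =
  [12, 9]
  [3, 0]

Each entry (A^⊗3)_ij equals the minimum over all length-3 walks i = v_0 → v_1 → … → v_3 = j of Σ_t A[v_t][v_{t+1}]. For example, for (i, j) = (0, 1) we minimise over 4 possible intermediate vertex sequences; the minimum is 9, attained along the walk 0 → 1 → 1 → 1.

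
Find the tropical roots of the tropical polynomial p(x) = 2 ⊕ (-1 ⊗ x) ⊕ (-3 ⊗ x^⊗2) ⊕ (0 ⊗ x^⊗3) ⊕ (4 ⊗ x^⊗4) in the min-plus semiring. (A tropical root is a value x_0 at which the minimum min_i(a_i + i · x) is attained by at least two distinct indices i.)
Roots: {-4, -3, 2, 3}

Each tropical root is a break point of the lower envelope of the lines y = a_i + i · x (there are 5 lines, with slopes 0, 1, ..., 4). Only the lines that attain the minimum somewhere contribute to roots; other lines are dominated. Here the surviving (envelope) indices are i = 4, i = 3, i = 2, i = 1, i = 0.
Intersections between consecutive envelope lines give the roots: for adjacent envelope indices i < j the intersection is x = (a_i − a_j) / (j − i). Reading off the sorted break points: {-4, -3, 2, 3}.
Verification: at each break x_0, at least two indices attain the minimum of min_i(a_i + i · x_0).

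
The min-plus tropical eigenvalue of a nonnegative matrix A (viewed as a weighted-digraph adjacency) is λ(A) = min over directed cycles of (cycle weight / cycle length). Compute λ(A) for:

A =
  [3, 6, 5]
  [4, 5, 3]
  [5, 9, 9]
λ(A) = 3

Enumerate directed cycles and compute their means (weight / length). Sample:
  cycle 0 → 0: weight = 3, length = 1, mean = 3/1 ≈ 3.000
  cycle 1 → 1: weight = 5, length = 1, mean = 5/1 ≈ 5.000
  cycle 2 → 2: weight = 9, length = 1, mean = 9/1 ≈ 9.000
  cycle 0 → 1 → 0: weight = 10, length = 2, mean = 10/2 ≈ 5.000
  cycle 0 → 2 → 0: weight = 10, length = 2, mean = 10/2 ≈ 5.000
  cycle 1 → 0 → 1: weight = 10, length = 2, mean = 10/2 ≈ 5.000
Minimum mean = 3.000, attained e.g. along the cycle 0 → 0 with weight 3 and length 1. So λ(A) = 3/1 = 3.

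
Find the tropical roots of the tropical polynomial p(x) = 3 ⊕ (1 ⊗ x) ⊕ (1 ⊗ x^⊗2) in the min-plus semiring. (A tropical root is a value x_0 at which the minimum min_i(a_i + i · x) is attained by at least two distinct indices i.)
Roots: {0, 2}

Each tropical root is a break point of the lower envelope of the lines y = a_i + i · x (there are 3 lines, with slopes 0, 1, ..., 2). Only the lines that attain the minimum somewhere contribute to roots; other lines are dominated. Here the surviving (envelope) indices are i = 2, i = 1, i = 0.
Intersections between consecutive envelope lines give the roots: for adjacent envelope indices i < j the intersection is x = (a_i − a_j) / (j − i). Reading off the sorted break points: {0, 2}.
Verification: at each break x_0, at least two indices attain the minimum of min_i(a_i + i · x_0).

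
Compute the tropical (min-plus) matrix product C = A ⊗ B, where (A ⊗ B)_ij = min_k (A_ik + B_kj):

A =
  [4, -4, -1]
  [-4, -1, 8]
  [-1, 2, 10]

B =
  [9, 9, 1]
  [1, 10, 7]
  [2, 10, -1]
A ⊗ B =
  [-3, 6, -2]
  [0, 5, -3]
  [3, 8, 0]

Apply the min-plus product entry-by-entry:
  C[0][0] = min over k of (A[0][0] + B[0][0] = 4 + 9 = 13, A[0][1] + B[1][0] = -4 + 1 = -3, A[0][2] + B[2][0] = -1 + 2 = 1) = -3 (attained at k = 1)
  C[0][1] = min over k of (A[0][0] + B[0][1] = 4 + 9 = 13, A[0][1] + B[1][1] = -4 + 10 = 6, A[0][2] + B[2][1] = -1 + 10 = 9) = 6 (attained at k = 1)
  C[0][2] = min over k of (A[0][0] + B[0][2] = 4 + 1 = 5, A[0][1] + B[1][2] = -4 + 7 = 3, A[0][2] + B[2][2] = -1 + -1 = -2) = -2 (attained at k = 2)
  C[1][0] = min over k of (A[1][0] + B[0][0] = -4 + 9 = 5, A[1][1] + B[1][0] = -1 + 1 = 0, A[1][2] + B[2][0] = 8 + 2 = 10) = 0 (attained at k = 1)
  C[1][1] = min over k of (A[1][0] + B[0][1] = -4 + 9 = 5, A[1][1] + B[1][1] = -1 + 10 = 9, A[1][2] + B[2][1] = 8 + 10 = 18) = 5 (attained at k = 0)
  C[1][2] = min over k of (A[1][0] + B[0][2] = -4 + 1 = -3, A[1][1] + B[1][2] = -1 + 7 = 6, A[1][2] + B[2][2] = 8 + -1 = 7) = -3 (attained at k = 0)
  C[2][0] = min over k of (A[2][0] + B[0][0] = -1 + 9 = 8, A[2][1] + B[1][0] = 2 + 1 = 3, A[2][2] + B[2][0] = 10 + 2 = 12) = 3 (attained at k = 1)
  C[2][1] = min over k of (A[2][0] + B[0][1] = -1 + 9 = 8, A[2][1] + B[1][1] = 2 + 10 = 12, A[2][2] + B[2][1] = 10 + 10 = 20) = 8 (attained at k = 0)
  C[2][2] = min over k of (A[2][0] + B[0][2] = -1 + 1 = 0, A[2][1] + B[1][2] = 2 + 7 = 9, A[2][2] + B[2][2] = 10 + -1 = 9) = 0 (attained at k = 0)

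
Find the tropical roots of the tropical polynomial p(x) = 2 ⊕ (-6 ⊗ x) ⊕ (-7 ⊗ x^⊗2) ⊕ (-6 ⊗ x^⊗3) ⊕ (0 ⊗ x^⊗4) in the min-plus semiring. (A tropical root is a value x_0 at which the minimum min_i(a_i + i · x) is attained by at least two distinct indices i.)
Roots: {-6, -1, 1, 8}

Each tropical root is a break point of the lower envelope of the lines y = a_i + i · x (there are 5 lines, with slopes 0, 1, ..., 4). Only the lines that attain the minimum somewhere contribute to roots; other lines are dominated. Here the surviving (envelope) indices are i = 4, i = 3, i = 2, i = 1, i = 0.
Intersections between consecutive envelope lines give the roots: for adjacent envelope indices i < j the intersection is x = (a_i − a_j) / (j − i). Reading off the sorted break points: {-6, -1, 1, 8}.
Verification: at each break x_0, at least two indices attain the minimum of min_i(a_i + i · x_0).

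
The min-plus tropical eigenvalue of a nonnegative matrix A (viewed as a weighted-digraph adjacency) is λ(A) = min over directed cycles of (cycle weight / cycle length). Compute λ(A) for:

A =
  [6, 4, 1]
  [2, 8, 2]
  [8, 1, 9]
λ(A) = 4/3

Enumerate directed cycles and compute their means (weight / length). Sample:
  cycle 0 → 0: weight = 6, length = 1, mean = 6/1 ≈ 6.000
  cycle 1 → 1: weight = 8, length = 1, mean = 8/1 ≈ 8.000
  cycle 2 → 2: weight = 9, length = 1, mean = 9/1 ≈ 9.000
  cycle 0 → 1 → 0: weight = 6, length = 2, mean = 6/2 ≈ 3.000
  cycle 0 → 2 → 0: weight = 9, length = 2, mean = 9/2 ≈ 4.500
  cycle 1 → 0 → 1: weight = 6, length = 2, mean = 6/2 ≈ 3.000
Minimum mean = 1.333, attained e.g. along the cycle 0 → 2 → 1 → 0 with weight 4 and length 3. So λ(A) = 4/3 = 4/3.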